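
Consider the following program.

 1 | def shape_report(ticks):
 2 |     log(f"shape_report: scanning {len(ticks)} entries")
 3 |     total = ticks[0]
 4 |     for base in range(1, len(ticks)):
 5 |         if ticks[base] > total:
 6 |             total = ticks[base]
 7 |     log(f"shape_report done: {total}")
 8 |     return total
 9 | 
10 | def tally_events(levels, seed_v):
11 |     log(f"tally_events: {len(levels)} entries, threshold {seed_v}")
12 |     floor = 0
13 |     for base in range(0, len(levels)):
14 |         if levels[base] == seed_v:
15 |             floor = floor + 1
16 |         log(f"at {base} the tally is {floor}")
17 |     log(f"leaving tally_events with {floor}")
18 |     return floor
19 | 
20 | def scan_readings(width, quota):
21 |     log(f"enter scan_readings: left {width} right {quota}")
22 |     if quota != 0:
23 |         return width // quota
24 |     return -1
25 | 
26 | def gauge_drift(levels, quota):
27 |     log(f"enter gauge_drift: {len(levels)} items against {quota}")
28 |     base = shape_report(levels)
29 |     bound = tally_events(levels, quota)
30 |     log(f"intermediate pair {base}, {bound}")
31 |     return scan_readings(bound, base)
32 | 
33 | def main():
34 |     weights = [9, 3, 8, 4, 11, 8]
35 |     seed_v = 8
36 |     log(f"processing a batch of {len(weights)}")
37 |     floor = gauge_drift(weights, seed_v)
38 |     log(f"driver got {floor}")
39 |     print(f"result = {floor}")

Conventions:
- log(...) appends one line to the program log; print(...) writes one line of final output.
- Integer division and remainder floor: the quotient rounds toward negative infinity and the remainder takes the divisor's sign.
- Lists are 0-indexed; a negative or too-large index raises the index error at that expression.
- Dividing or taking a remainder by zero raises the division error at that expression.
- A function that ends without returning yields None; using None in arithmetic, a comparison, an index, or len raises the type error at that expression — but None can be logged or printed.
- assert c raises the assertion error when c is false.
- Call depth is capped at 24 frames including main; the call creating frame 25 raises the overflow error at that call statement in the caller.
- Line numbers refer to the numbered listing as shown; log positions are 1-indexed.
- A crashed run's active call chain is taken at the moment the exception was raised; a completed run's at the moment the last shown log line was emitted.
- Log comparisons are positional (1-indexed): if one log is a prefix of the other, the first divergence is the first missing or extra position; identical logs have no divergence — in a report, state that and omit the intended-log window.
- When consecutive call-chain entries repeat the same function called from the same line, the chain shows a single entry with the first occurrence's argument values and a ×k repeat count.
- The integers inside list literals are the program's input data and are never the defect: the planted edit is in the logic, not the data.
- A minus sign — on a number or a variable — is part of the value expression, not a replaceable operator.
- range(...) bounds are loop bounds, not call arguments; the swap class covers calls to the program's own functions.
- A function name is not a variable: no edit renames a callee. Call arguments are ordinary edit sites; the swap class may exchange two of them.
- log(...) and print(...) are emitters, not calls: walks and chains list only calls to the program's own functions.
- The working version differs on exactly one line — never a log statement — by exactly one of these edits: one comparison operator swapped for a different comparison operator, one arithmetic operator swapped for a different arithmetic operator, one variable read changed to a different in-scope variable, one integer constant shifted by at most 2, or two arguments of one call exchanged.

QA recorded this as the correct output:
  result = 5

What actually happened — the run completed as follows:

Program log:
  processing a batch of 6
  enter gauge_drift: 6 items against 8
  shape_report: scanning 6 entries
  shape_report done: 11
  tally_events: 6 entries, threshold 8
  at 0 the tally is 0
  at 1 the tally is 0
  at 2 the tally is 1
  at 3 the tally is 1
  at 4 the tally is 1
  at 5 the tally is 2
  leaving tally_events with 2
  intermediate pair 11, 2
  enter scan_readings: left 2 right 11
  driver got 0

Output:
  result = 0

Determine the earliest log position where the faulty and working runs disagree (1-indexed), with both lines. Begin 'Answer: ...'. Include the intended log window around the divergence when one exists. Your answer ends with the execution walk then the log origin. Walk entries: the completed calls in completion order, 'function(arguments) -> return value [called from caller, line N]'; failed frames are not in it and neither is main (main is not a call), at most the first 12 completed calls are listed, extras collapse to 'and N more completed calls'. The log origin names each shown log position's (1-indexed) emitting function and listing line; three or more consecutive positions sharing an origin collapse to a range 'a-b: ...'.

Answer: position 14; shown 'enter scan_readings: left 2 right 11' vs intended 'enter scan_readings: left 11 right 2'.
Intended log window:
  12: leaving tally_events with 2
  13: intermediate pair 11, 2
  14: enter scan_readings: left 11 right 2
  15: driver got 5
Execution walk:
  shape_report([9, 3, 8, 4, 11, 8]) -> 11  [called from gauge_drift, line 28]
  tally_events([9, 3, 8, 4, 11, 8], 8) -> 2  [called from gauge_drift, line 29]
  scan_readings(2, 11) -> 0  [called from gauge_drift, line 31]
  gauge_drift([9, 3, 8, 4, 11, 8], 8) -> 0  [called from main, line 37]
Log origins:
  1 — main, line 36
  2 — gauge_drift, line 27
  3 — shape_report, line 2
  4 — shape_report, line 7
  5 — tally_events, line 11
  6-11 — tally_events, line 16
  12 — tally_events, line 17
  13 — gauge_drift, line 30
  14 — scan_readings, line 21
  15 — main, line 38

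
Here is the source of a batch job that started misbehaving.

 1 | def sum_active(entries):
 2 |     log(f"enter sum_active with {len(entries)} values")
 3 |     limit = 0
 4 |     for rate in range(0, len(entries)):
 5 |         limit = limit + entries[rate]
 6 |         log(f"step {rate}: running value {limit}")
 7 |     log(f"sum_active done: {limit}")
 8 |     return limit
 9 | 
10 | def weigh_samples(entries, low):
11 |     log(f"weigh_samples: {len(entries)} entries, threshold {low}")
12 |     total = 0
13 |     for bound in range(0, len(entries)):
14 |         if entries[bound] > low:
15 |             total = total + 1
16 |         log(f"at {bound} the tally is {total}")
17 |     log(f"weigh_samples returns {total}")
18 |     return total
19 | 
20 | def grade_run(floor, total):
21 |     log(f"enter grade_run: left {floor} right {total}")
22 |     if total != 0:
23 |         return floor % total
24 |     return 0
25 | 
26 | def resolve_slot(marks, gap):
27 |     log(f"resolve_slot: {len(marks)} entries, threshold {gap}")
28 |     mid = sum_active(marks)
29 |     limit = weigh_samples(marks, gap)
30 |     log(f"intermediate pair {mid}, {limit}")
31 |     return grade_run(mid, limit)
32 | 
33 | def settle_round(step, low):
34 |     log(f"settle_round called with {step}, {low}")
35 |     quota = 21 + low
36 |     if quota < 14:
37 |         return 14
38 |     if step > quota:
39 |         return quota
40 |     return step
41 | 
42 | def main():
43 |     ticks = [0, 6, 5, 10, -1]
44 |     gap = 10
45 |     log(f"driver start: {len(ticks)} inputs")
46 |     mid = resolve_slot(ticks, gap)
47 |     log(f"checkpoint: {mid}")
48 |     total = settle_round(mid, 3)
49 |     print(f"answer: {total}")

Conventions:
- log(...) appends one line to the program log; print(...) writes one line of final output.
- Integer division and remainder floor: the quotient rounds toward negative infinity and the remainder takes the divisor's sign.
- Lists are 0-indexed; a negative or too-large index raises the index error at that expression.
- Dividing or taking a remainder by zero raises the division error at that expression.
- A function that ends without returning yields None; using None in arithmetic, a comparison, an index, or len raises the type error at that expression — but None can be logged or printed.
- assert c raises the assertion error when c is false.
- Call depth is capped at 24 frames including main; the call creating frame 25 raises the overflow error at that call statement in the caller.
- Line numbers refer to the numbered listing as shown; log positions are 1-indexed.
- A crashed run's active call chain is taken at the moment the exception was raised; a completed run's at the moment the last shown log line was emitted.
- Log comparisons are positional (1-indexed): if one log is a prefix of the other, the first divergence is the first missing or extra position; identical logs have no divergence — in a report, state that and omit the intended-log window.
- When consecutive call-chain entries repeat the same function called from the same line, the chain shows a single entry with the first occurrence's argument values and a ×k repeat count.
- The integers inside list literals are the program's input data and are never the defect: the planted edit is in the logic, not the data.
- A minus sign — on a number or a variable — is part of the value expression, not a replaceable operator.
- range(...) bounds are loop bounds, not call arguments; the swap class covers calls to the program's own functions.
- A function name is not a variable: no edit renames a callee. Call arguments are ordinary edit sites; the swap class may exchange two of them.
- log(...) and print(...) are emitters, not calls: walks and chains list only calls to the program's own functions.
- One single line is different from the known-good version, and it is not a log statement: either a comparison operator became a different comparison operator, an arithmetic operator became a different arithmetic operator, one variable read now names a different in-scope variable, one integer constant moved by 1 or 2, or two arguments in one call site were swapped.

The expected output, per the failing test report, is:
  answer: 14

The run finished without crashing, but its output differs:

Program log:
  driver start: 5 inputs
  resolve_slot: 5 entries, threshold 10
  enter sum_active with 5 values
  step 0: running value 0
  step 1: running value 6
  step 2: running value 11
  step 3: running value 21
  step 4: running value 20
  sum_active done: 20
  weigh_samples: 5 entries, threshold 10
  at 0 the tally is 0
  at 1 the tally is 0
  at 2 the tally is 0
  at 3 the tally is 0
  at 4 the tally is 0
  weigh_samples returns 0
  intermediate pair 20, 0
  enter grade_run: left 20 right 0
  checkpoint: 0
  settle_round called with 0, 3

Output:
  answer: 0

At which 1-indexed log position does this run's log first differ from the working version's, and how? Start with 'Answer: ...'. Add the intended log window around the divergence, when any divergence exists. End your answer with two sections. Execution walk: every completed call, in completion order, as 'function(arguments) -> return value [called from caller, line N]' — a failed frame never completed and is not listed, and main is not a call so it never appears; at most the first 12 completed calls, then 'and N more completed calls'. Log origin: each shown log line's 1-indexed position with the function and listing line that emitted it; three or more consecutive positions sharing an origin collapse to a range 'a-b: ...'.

Answer: none — the logs agree in full.
Execution walk:
  sum_active([0, 6, 5, 10, -1]) -> 20  [called from resolve_slot, line 28]
  weigh_samples([0, 6, 5, 10, -1], 10) -> 0  [called from resolve_slot, line 29]
  grade_run(20, 0) -> 0  [called from resolve_slot, line 31]
  resolve_slot([0, 6, 5, 10, -1], 10) -> 0  [called from main, line 46]
  settle_round(0, 3) -> 0  [called from main, line 48]
Log line origins:
  1: emitted by main (line 45)
  2: emitted by resolve_slot (line 27)
  3: emitted by sum_active (line 2)
  4-8: emitted by sum_active (line 6)
  9: emitted by sum_active (line 7)
  10: emitted by weigh_samples (line 11)
  11-15: emitted by weigh_samples (line 16)
  16: emitted by weigh_samples (line 17)
  17: emitted by resolve_slot (line 30)
  18: emitted by grade_run (line 21)
  19: emitted by main (line 47)
  20: emitted by settle_round (line 34)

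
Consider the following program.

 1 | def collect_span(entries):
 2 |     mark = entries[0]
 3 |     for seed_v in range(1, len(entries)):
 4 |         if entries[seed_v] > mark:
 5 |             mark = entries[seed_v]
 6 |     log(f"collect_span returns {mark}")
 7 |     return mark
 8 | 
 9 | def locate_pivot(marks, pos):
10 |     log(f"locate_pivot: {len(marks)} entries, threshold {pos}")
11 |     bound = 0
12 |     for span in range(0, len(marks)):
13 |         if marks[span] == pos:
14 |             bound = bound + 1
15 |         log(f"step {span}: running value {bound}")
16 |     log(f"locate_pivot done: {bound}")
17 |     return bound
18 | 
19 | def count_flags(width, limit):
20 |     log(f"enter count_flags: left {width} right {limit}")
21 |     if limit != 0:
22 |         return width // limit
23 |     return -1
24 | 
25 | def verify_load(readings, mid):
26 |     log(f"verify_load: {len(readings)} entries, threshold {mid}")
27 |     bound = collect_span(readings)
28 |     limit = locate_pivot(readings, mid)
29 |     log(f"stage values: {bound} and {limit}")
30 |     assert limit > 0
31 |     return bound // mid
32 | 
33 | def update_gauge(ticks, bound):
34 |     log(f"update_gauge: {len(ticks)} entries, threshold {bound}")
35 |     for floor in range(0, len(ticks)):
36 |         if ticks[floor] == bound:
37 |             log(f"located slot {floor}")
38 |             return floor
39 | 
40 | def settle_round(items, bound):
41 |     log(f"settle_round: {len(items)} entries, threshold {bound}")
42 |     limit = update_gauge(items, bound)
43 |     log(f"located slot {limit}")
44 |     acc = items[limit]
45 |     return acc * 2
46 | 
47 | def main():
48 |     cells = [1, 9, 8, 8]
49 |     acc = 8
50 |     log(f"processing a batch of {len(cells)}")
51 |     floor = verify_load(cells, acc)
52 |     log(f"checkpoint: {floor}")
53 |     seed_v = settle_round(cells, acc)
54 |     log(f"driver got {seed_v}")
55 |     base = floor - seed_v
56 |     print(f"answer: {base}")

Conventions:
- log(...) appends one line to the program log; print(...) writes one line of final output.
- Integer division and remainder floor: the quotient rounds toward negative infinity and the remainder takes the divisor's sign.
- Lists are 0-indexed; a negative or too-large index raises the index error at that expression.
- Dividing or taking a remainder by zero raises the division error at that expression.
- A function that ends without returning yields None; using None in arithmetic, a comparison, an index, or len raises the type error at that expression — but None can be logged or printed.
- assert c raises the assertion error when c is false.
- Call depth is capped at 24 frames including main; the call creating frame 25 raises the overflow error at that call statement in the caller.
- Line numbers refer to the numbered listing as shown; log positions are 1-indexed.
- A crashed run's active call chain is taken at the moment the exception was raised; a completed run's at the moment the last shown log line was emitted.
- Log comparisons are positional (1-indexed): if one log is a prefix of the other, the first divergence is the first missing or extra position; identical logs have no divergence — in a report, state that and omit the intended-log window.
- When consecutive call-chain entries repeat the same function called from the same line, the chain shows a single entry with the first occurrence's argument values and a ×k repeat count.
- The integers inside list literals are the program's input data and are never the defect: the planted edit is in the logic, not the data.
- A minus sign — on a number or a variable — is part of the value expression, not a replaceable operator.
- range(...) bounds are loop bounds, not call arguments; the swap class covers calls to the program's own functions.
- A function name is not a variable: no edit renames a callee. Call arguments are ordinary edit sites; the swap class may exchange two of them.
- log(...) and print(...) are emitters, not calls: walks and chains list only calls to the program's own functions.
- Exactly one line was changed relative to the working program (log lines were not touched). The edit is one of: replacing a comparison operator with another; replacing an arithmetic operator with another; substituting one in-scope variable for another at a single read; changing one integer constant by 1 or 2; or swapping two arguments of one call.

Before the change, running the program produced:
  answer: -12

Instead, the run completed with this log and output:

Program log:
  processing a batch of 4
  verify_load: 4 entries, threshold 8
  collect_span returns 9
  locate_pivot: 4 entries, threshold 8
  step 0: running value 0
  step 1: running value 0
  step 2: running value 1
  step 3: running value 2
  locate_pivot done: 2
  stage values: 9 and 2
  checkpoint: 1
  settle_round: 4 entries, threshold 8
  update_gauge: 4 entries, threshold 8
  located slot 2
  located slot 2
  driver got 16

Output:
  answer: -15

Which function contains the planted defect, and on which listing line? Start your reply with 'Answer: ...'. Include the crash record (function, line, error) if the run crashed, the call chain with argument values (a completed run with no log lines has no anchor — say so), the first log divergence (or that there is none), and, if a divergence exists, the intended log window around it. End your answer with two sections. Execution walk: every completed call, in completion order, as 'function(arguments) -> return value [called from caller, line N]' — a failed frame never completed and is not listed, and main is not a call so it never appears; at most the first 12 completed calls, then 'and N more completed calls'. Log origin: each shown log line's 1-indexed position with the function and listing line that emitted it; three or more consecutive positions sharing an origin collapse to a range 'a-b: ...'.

Answer: the defect is in verify_load at line 31.
Core observation: The earliest visible damage is log position 11 — 'checkpoint: 1' rather than the intended 'checkpoint: 4'.
Call chain: main.
First divergence: position 11 — the shown line 'checkpoint: 1' should read 'checkpoint: 4'.
Intended log window:
  9: locate_pivot done: 2
  10: stage values: 9 and 2
  11: checkpoint: 4
  12: settle_round: 4 entries, threshold 8
Execution walk:
  collect_span([1, 9, 8, 8]) -> 9  [called from verify_load, line 27]
  locate_pivot([1, 9, 8, 8], 8) -> 2  [called from verify_load, line 28]
  verify_load([1, 9, 8, 8], 8) -> 1  [called from main, line 51]
  update_gauge([1, 9, 8, 8], 8) -> 2  [called from settle_round, line 42]
  settle_round([1, 9, 8, 8], 8) -> 16  [called from main, line 53]
Origin of each log line:
  1 — main, line 50
  2 — verify_load, line 26
  3 — collect_span, line 6
  4 — locate_pivot, line 10
  5-8 — locate_pivot, line 15
  9 — locate_pivot, line 16
  10 — verify_load, line 29
  11 — main, line 52
  12 — settle_round, line 41
  13 — update_gauge, line 34
  14 — update_gauge, line 37
  15 — settle_round, line 43
  16 — main, line 54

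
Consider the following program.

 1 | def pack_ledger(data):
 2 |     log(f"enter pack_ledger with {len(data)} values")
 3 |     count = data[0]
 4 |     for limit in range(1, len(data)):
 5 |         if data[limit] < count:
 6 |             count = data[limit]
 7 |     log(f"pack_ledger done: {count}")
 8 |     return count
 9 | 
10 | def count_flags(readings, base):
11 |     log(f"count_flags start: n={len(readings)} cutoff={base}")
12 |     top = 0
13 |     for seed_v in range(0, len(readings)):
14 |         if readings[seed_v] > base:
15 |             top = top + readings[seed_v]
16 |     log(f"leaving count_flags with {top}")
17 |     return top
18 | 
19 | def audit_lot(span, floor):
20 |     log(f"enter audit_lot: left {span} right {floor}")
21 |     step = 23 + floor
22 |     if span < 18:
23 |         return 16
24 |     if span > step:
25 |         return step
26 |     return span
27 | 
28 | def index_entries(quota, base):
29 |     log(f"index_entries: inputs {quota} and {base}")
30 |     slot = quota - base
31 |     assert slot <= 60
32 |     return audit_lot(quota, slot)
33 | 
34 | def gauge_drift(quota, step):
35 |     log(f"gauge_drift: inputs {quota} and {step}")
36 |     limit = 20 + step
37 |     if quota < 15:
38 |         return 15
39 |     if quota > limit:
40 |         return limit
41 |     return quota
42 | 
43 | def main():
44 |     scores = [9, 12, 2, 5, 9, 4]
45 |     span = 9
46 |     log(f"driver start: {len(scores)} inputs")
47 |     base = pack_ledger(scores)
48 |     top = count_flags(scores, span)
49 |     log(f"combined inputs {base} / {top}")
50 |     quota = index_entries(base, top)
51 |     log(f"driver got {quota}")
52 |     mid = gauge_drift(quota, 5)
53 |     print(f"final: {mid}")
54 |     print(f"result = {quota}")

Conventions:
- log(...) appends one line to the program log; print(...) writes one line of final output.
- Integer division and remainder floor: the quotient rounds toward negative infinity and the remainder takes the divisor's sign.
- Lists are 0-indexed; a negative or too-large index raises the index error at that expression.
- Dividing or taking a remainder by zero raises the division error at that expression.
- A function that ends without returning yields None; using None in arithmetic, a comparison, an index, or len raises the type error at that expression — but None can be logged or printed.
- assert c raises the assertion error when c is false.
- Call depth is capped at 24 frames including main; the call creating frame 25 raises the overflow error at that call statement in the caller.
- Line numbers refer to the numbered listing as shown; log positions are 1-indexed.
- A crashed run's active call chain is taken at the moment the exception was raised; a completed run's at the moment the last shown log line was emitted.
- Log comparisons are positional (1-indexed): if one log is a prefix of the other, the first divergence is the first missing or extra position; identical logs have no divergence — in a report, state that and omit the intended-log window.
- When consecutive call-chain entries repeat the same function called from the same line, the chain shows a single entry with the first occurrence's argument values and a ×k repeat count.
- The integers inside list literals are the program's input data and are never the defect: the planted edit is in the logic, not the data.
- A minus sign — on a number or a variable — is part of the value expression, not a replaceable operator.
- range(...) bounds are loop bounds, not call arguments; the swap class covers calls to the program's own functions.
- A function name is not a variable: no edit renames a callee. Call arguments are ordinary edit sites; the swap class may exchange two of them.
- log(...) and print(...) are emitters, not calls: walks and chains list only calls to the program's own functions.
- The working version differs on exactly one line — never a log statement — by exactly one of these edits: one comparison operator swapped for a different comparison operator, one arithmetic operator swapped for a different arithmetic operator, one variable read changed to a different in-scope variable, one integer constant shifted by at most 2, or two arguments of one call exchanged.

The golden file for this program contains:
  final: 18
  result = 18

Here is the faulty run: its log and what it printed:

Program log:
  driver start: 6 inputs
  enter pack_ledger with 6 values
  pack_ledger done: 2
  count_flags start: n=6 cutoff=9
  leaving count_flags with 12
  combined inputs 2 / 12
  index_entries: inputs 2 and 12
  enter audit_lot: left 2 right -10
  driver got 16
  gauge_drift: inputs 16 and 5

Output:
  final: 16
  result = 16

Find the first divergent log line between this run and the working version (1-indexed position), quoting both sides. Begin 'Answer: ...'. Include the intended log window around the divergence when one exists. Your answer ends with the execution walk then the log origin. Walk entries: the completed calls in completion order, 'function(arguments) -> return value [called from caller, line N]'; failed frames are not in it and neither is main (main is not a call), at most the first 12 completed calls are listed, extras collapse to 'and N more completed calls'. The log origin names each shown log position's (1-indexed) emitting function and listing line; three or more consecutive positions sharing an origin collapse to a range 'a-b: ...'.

Answer: position 9 — shown 'driver got 16', intended 'driver got 18'.
Intended log window:
  7: index_entries: inputs 2 and 12
  8: enter audit_lot: left 2 right -10
  9: driver got 18
  10: gauge_drift: inputs 18 and 5
Execution walk:
  pack_ledger([9, 12, 2, 5, 9, 4]) -> 2  [called from main, line 47]
  count_flags([9, 12, 2, 5, 9, 4], 9) -> 12  [called from main, line 48]
  audit_lot(2, -10) -> 16  [called from index_entries, line 32]
  index_entries(2, 12) -> 16  [called from main, line 50]
  gauge_drift(16, 5) -> 16  [called from main, line 52]
Log origins:
  1: logged in main at line 46
  2: logged in pack_ledger at line 2
  3: logged in pack_ledger at line 7
  4: logged in count_flags at line 11
  5: logged in count_flags at line 16
  6: logged in main at line 49
  7: logged in index_entries at line 29
  8: logged in audit_lot at line 20
  9: logged in main at line 51
  10: logged in gauge_drift at line 35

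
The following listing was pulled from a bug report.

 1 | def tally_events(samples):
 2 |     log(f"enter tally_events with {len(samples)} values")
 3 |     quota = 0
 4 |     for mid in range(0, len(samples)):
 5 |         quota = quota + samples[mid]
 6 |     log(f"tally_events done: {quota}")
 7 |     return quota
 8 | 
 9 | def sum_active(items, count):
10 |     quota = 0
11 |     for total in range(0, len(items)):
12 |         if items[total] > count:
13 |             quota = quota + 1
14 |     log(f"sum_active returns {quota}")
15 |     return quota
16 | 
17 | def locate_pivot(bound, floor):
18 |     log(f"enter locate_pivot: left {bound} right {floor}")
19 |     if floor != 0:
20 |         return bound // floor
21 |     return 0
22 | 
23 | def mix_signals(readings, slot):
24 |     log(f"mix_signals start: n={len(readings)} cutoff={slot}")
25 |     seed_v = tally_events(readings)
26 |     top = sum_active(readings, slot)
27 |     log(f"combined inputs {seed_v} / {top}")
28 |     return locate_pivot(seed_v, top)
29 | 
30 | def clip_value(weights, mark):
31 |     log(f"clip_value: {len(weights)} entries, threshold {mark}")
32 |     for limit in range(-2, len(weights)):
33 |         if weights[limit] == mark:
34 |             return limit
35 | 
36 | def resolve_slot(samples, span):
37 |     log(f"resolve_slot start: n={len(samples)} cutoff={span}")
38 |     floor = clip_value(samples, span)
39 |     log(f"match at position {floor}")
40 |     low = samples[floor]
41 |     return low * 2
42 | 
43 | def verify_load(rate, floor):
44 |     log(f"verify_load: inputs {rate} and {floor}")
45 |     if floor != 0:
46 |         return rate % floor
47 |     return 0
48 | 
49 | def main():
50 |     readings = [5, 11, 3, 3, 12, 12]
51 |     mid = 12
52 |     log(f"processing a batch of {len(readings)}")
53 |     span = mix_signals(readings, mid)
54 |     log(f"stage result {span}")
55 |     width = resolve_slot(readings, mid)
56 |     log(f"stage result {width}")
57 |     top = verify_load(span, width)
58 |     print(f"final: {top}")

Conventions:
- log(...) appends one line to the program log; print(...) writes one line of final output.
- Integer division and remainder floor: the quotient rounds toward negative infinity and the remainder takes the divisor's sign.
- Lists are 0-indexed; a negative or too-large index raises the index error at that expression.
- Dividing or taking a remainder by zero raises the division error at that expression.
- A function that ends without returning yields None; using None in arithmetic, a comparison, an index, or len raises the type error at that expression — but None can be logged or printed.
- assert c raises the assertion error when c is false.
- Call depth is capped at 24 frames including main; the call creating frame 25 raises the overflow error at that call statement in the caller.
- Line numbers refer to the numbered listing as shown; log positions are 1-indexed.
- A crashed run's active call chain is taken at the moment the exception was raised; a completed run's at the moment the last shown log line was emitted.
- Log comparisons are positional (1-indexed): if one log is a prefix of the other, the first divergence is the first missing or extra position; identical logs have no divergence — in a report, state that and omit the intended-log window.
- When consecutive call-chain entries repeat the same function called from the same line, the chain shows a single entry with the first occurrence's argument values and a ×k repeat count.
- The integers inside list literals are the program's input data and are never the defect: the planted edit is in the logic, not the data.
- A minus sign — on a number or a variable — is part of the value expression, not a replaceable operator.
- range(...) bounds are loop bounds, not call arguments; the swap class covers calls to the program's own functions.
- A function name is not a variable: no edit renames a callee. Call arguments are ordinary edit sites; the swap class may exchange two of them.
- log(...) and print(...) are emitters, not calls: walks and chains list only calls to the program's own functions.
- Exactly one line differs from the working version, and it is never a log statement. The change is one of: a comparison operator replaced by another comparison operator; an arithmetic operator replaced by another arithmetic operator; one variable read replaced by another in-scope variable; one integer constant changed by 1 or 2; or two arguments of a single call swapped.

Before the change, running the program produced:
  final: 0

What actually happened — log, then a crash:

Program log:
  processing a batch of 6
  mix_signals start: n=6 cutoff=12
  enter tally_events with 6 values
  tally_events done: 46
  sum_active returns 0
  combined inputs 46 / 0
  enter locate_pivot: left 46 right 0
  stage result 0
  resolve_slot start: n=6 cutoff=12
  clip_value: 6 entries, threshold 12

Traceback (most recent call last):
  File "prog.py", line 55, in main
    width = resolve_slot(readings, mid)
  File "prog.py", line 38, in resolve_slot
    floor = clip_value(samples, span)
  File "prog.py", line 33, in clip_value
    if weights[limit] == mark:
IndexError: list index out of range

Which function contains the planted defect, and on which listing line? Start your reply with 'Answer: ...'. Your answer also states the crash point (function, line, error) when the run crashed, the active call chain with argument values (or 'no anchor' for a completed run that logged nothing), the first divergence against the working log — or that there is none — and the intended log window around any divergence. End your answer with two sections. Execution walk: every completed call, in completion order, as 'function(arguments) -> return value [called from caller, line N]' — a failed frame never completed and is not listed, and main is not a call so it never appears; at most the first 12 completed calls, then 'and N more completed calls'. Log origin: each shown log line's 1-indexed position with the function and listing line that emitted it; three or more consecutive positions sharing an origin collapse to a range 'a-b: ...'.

Answer: the defect is in clip_value at line 32.
Core observation: The shown log is a 10-line prefix of the intended one, whose next entry is 'match at position 4'.
Crash: clip_value, line 33, IndexError.
Call chain: main -> resolve_slot([5, 11, 3, 3, 12, 12], 12) (called at line 55) -> clip_value([5, 11, 3, 3, 12, 12], 12) (called at line 38).
First divergence: position 11 — the faulty run's log ends after 10 lines; the working version continues with 'match at position 4'.
Intended log window:
  9: resolve_slot start: n=6 cutoff=12
  10: clip_value: 6 entries, threshold 12
  11: match at position 4
  12: stage result 24
Execution walk:
  tally_events([5, 11, 3, 3, 12, 12]) -> 46  [called from mix_signals, line 25]
  sum_active([5, 11, 3, 3, 12, 12], 12) -> 0  [called from mix_signals, line 26]
  locate_pivot(46, 0) -> 0  [called from mix_signals, line 28]
  mix_signals([5, 11, 3, 3, 12, 12], 12) -> 0  [called from main, line 53]
Origin of each log line:
  1: logged in main at line 52
  2: logged in mix_signals at line 24
  3: logged in tally_events at line 2
  4: logged in tally_events at line 6
  5: logged in sum_active at line 14
  6: logged in mix_signals at line 27
  7: logged in locate_pivot at line 18
  8: logged in main at line 54
  9: logged in resolve_slot at line 37
  10: logged in clip_value at line 31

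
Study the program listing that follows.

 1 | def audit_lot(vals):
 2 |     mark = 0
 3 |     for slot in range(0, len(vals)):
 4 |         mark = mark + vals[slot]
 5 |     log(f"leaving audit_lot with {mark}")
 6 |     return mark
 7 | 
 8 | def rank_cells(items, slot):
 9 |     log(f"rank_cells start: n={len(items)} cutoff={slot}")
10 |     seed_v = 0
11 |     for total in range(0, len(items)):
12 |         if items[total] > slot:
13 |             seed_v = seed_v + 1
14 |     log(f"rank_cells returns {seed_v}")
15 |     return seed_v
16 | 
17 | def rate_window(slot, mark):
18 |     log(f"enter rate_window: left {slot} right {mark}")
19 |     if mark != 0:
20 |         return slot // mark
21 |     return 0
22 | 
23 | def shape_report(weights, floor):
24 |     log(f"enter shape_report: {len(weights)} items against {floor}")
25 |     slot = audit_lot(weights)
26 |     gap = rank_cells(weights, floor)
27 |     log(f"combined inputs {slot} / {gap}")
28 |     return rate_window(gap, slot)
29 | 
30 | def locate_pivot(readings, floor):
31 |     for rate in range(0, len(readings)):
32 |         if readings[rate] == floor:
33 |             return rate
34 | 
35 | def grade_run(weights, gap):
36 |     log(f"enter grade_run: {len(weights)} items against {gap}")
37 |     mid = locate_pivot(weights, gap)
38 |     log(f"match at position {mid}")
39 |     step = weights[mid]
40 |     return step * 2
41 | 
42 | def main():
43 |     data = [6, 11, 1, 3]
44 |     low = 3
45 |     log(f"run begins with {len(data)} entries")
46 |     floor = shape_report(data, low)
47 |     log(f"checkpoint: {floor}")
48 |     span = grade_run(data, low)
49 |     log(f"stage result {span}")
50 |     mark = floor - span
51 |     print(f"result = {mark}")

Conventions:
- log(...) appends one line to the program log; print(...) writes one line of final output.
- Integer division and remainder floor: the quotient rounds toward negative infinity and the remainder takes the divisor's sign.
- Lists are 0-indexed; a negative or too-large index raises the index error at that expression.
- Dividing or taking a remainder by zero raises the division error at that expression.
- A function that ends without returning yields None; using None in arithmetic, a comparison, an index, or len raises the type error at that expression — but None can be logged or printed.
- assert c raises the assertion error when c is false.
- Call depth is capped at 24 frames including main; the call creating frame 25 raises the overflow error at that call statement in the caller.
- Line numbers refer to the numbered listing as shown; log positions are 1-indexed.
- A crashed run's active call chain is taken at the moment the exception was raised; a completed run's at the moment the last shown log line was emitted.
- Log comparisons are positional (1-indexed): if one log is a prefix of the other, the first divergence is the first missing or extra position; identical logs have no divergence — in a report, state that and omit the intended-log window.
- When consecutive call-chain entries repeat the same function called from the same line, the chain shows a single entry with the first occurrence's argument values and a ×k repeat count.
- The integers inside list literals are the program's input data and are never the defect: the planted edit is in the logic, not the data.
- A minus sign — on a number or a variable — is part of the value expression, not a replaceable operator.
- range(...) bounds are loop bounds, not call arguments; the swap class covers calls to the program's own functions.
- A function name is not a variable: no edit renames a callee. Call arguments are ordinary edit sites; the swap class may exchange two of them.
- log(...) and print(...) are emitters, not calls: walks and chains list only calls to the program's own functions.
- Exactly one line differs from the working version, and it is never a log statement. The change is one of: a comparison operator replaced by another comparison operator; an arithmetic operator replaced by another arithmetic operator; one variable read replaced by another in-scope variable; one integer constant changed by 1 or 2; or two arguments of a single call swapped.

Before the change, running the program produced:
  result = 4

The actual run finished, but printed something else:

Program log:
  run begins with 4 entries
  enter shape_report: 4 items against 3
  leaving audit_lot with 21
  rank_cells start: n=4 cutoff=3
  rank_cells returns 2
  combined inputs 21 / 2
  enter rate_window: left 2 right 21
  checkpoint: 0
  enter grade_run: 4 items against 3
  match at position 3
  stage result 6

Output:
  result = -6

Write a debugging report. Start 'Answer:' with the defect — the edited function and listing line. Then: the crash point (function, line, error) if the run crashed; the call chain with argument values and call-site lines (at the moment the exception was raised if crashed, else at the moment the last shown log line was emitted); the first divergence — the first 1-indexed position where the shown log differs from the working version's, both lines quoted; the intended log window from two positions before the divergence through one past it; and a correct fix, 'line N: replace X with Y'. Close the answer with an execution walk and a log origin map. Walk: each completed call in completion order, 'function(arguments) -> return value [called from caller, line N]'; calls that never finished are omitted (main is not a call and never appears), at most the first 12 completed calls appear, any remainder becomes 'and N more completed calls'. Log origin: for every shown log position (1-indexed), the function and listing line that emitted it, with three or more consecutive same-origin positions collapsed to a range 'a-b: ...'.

Answer: the defect is in shape_report at line 28.
Key observation: Everything matches until log position 7, which reads 'enter rate_window: left 2 right 21' in place of 'enter rate_window: left 21 right 2'.
Call chain: main.
First divergence: at position 7 the run shows 'enter rate_window: left 2 right 21' where the working version logs 'enter rate_window: left 21 right 2'.
Intended log window:
  5: rank_cells returns 2
  6: combined inputs 21 / 2
  7: enter rate_window: left 21 right 2
  8: checkpoint: 10
Execution walk:
  audit_lot([6, 11, 1, 3]) -> 21  [called from shape_report, line 25]
  rank_cells([6, 11, 1, 3], 3) -> 2  [called from shape_report, line 26]
  rate_window(2, 21) -> 0  [called from shape_report, line 28]
  shape_report([6, 11, 1, 3], 3) -> 0  [called from main, line 46]
  locate_pivot([6, 11, 1, 3], 3) -> 3  [called from grade_run, line 37]
  grade_run([6, 11, 1, 3], 3) -> 6  [called from main, line 48]
Log origin:
  1 — main, line 45
  2 — shape_report, line 24
  3 — audit_lot, line 5
  4 — rank_cells, line 9
  5 — rank_cells, line 14
  6 — shape_report, line 27
  7 — rate_window, line 18
  8 — main, line 47
  9 — grade_run, line 36
  10 — grade_run, line 38
  11 — main, line 49
A correct fix: line 28: replace `rate_window(gap, slot)` with `rate_window(slot, gap)`.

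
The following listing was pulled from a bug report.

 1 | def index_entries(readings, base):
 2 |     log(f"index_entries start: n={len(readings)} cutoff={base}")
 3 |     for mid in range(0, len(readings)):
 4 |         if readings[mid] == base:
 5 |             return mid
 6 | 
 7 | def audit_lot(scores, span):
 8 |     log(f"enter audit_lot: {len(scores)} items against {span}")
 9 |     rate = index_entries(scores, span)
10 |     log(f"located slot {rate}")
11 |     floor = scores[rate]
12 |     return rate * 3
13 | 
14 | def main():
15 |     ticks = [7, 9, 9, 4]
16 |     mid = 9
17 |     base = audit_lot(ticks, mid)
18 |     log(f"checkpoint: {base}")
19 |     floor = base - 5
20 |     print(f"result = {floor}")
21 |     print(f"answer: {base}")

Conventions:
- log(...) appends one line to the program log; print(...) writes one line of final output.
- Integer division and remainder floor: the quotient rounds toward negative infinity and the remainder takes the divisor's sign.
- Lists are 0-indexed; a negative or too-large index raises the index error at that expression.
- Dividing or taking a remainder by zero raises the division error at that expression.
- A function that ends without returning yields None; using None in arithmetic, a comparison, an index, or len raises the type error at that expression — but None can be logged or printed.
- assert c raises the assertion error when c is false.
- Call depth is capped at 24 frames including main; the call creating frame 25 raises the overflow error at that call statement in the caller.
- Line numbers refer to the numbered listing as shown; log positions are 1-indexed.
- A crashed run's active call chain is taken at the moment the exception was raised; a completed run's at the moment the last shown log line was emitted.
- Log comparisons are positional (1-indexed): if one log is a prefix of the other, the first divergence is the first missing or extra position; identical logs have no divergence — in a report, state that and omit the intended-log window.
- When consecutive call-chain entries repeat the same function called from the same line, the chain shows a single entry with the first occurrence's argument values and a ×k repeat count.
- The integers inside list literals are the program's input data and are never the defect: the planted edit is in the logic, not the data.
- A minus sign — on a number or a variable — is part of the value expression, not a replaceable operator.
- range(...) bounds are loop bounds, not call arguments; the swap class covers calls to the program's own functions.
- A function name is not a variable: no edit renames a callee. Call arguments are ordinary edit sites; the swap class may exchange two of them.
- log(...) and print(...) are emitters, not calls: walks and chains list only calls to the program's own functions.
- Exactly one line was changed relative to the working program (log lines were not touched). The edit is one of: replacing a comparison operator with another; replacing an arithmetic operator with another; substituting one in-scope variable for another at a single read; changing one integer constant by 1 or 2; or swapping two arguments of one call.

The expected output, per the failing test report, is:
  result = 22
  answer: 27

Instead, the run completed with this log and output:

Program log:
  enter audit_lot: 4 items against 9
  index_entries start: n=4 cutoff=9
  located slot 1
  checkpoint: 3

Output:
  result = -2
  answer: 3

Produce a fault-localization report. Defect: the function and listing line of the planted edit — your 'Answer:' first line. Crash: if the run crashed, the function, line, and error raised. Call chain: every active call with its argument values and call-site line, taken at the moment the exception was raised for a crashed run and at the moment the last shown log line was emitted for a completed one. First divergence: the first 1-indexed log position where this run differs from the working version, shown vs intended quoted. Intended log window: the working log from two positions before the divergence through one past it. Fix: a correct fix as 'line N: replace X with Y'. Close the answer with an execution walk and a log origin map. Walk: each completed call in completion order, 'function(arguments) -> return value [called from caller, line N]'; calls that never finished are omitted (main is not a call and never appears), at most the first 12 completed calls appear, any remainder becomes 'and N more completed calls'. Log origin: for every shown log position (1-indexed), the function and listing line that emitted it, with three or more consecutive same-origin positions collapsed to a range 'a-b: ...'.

Answer: the defect is in audit_lot at line 12.
Key fact: The earliest visible damage is log position 4 — 'checkpoint: 3' rather than the intended 'checkpoint: 27'.
Call chain: main.
First divergence: position 4; shown 'checkpoint: 3' vs intended 'checkpoint: 27'.
Intended log window:
  2: index_entries start: n=4 cutoff=9
  3: located slot 1
  4: checkpoint: 27
Execution walk:
  index_entries([7, 9, 9, 4], 9) -> 1  [called from audit_lot, line 9]
  audit_lot([7, 9, 9, 4], 9) -> 3  [called from main, line 17]
Log origins:
  1: emitted by audit_lot (line 8)
  2: emitted by index_entries (line 2)
  3: emitted by audit_lot (line 10)
  4: emitted by main (line 18)
A correct fix: line 12: replace `rate` with `floor`.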